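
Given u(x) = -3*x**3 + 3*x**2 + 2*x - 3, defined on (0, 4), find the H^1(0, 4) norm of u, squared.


||u||_{H^1}^2 = 2058932/105

The H^1 norm (squared) on an interval (0, L) is
  ||u||_{H^1}^2 = ∫_0^L u(x)^2 dx + ∫_0^L u'(x)^2 dx.
Compute u'(x) = -9*x**2 + 6*x + 2.
Then u(x)^2 = 9*x**6 - 18*x**5 - 3*x**4 + 30*x**3 - 14*x**2 - 12*x + 9 and u'(x)^2 = 81*x**4 - 108*x**3 + 24*x + 4.
Integrate each monomial from 0 to 4 using ∫_0^4 c·x^n dx = c·4^(n+1)/(n+1):
  ∫_0^4 u(x)^2 dx = ∫_0^4 (9*x^6 - 18*x^5 - 3*x^4 + 30*x^3 - 14*x^2 - 12*x + 9) dx. Term by term:
    ∫_0^4 9*x^6 dx = 147456/7;  ∫_0^4 -18*x^5 dx = -12288;  ∫_0^4 -3*x^4 dx = -3072/5;
    ∫_0^4 30*x^3 dx = 1920;  ∫_0^4 -14*x^2 dx = -896/3;  ∫_0^4 -12*x dx = -96;
    ∫_0^4 9 dx = 36.
  Sum: 147456/7 − 12288 − 3072/5 + 1920 − 896/3 − 96 + 36 = 1021028/105.
  ∫_0^4 u'(x)^2 dx = ∫_0^4 (81*x^4 - 108*x^3 + 24*x + 4) dx. Term by term:
    ∫_0^4 81*x^4 dx = 82944/5;  ∫_0^4 -108*x^3 dx = -6912;  ∫_0^4 24*x dx = 192;
    ∫_0^4 4 dx = 16.
  Sum: 82944/5 − 6912 + 192 + 16 = 49424/5.
Adding: ||u||_{H^1}^2 = 1021028/105 + 49424/5 = 2058932/105.


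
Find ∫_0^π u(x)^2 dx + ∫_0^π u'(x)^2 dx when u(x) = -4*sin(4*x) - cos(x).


||u||_{H^1(0,π)}^2 = 128/15 + 137*π

u'(x) = sin(x) - 16*cos(4*x).
Expand u² and (u')² and integrate term by term on (0, π), using: for integers n ≥ 1, ∫_0^π sin²(nx) dx = ∫_0^π cos²(nx) dx = π/2; for n ≠ n', ∫_0^π sin(nx)sin(n'x) dx = ∫_0^π cos(nx)cos(n'x) dx = 0; and by product-to-sum, ∫_0^π sin(nx)cos(n'x) dx = ½∫_0^π [sin((n+n')x) + sin((n−n')x)] dx, which is 0 when n+n' is even and 2n/(n²−n'²) when n+n' is odd (it need not vanish on (0, π)).
  u² squared terms: (-1)²·∫cos(x)² dx = 1·π/2 = π/2;  (-4)²·∫sin(4x)² dx = 16·π/2 = 8*π.
  u² cross terms: 2·(-1)·(-4)·∫cos(x)·sin(4x) dx = 8·(8/15) = 64/15.
  So ∫_0^π u² dx = π/2 + 8*π + 64/15 = 64/15 + 17*π/2.
  (u')² squared terms: (-16)²·∫cos(4x)² dx = 256·π/2 = 128*π;  (1)²·∫sin(x)² dx = 1·π/2 = π/2.
  (u')² cross terms: 2·(-16)·(1)·∫cos(4x)·sin(x) dx = -32·(-2/15) = 64/15.
  So ∫_0^π (u')² dx = 128*π + π/2 + 64/15 = 64/15 + 257*π/2.
||u||_{H^1}^2 = (64/15 + 17*π/2) + (64/15 + 257*π/2) = 128/15 + 137*π.


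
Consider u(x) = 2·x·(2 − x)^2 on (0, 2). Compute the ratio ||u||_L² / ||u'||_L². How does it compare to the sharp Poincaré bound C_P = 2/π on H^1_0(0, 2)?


||u||_L² / ||u'||_L² = sqrt(14)/7 < C_P = 2/π.

u(x) = 2·x·(2 − x)^2, so u'(x) = 2*(x - 2)*(3*x - 2).
u(x) = 2·x·(2 − x)^2 vanishes at x = 0 and x = 2, so u ∈ H^1_0(0, 2). Differentiate via the product rule and integrate the resulting polynomials term by term.
  ∫_0^2 u² dx = ∫_0^2 (4*x^6 - 32*x^5 + 96*x^4 - 128*x^3 + 64*x^2) dx. Term by term:
    ∫_0^2 4*x^6 dx = 512/7;  ∫_0^2 -32*x^5 dx = -1024/3;  ∫_0^2 96*x^4 dx = 3072/5;
    ∫_0^2 -128*x^3 dx = -512;  ∫_0^2 64*x^2 dx = 512/3.
  Sum: 512/7 − 1024/3 + 3072/5 − 512 + 512/3 = 512/105.
  ∫_0^2 (u')² dx = ∫_0^2 (36*x^4 - 192*x^3 + 352*x^2 - 256*x + 64) dx. Term by term:
    ∫_0^2 36*x^4 dx = 1152/5;  ∫_0^2 -192*x^3 dx = -768;  ∫_0^2 352*x^2 dx = 2816/3;
    ∫_0^2 -256*x dx = -512;  ∫_0^2 64 dx = 128.
  Sum: 1152/5 − 768 + 2816/3 − 512 + 128 = 256/15.
∫_0^2 u² dx = 512/105, so ||u||_L² = 16*sqrt(210)/105.
∫_0^2 (u')² dx = 256/15, so ||u'||_L² = 16*sqrt(15)/15.
Ratio ||u||_L² / ||u'||_L² = sqrt(14)/7.
Sharp Poincaré constant on H^1_0(0, 2) is C_P = L/π = 2/π, achieved by sin(π/2·x).
A polynomial bump cannot attain the sharp Poincaré constant (only the first sine eigenfunction does), so the ratio is strictly less than C_P, consistent with ||u||_L² ≤ C_P ||u'||_L².


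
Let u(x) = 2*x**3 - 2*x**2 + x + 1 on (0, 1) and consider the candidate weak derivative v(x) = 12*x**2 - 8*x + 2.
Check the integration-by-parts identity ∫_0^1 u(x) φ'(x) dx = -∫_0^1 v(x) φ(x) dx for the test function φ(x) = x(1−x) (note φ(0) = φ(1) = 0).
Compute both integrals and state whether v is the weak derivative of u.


LHS = -2/15, RHS = -4/15. No, v is not the weak derivative of u.

u(x) = 2*x**3 - 2*x**2 + x + 1, classical derivative u'(x) = 6*x**2 - 4*x + 1.
φ(x) = x(1−x), so φ'(x) = 1 - 2*x.
Note φ(0) = φ(1) = 0, so the boundary term u·φ vanishes.
LHS = ∫_0^1 u(x) φ'(x) dx = ∫_0^1 (-4*x^4 + 6*x^3 - 4*x^2 - x + 1) dx. Term by term:
  ∫_0^1 -4*x^4 dx = -4/5;  ∫_0^1 6*x^3 dx = 3/2;  ∫_0^1 -4*x^2 dx = -4/3;
  ∫_0^1 -x dx = -1/2;  ∫_0^1 1 dx = 1.
Sum: -4/5 + 3/2 − 4/3 − 1/2 + 1 = -2/15.
So LHS = -2/15.
∫_0^1 v(x) φ(x) dx = ∫_0^1 (-12*x^4 + 20*x^3 - 10*x^2 + 2*x) dx. Term by term:
  ∫_0^1 -12*x^4 dx = -12/5;  ∫_0^1 20*x^3 dx = 5;  ∫_0^1 -10*x^2 dx = -10/3;
  ∫_0^1 2*x dx = 1.
Sum: -12/5 + 5 − 10/3 + 1 = 4/15.
So RHS = -∫_0^1 v(x) φ(x) dx = -4/15.
LHS − RHS = 2/15 ≠ 0, so the identity fails.
(For a valid weak derivative the identity must hold for EVERY test function, in particular this one. The failure shows v is NOT the weak derivative of u.)
Correct weak derivative would be u'(x) = 6*x**2 - 4*x + 1.


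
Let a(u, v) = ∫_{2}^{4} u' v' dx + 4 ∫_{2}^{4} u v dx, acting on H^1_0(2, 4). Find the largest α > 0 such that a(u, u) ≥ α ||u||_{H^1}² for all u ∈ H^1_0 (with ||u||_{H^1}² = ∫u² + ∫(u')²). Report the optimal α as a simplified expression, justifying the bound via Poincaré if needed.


α = 1

Coercivity of a(·,·) on H^1_0(2, 4) means a(u, u) ≥ α ||u||_{H^1}² for every u ∈ H^1_0.
The interval has length L = 2, and Poincaré/coercivity depend only on L. Here a(u, u) = ∫(u')² + (4)·∫u².
Here c = 4 ≥ 1, so a(u,u) = ∫(u')² + c∫u² ≥ ∫(u')² + ∫u² = ||u||_{H^1}², i.e. α = 1 works. No larger α is possible: a(u,u) ≥ α||u||_{H^1}² means (1−α)∫(u')² ≥ (α−c)∫u², and for the modes u_n = sin(nπ(x−x₀)/L) (x₀ the left endpoint) one has ∫u_n²/∫(u_n')² = (L/(nπ))² → 0, so a(u_n,u_n)/||u_n||_{H^1}² → 1. Hence the optimal constant is α = 1.
Therefore α = 1.


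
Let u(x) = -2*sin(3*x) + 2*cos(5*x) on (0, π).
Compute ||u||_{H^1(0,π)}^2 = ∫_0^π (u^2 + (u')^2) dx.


||u||_{H^1(0,π)}^2 = 72*π

u'(x) = -10*sin(5*x) - 6*cos(3*x).
Expand u² and (u')² and integrate term by term on (0, π), using: for integers n ≥ 1, ∫_0^π sin²(nx) dx = ∫_0^π cos²(nx) dx = π/2; for n ≠ n', ∫_0^π sin(nx)sin(n'x) dx = ∫_0^π cos(nx)cos(n'x) dx = 0; and by product-to-sum, ∫_0^π sin(nx)cos(n'x) dx = ½∫_0^π [sin((n+n')x) + sin((n−n')x)] dx, which is 0 when n+n' is even and 2n/(n²−n'²) when n+n' is odd (it need not vanish on (0, π)).
  u² squared terms: (-2)²·∫sin(3x)² dx = 4·π/2 = 2*π;  (2)²·∫cos(5x)² dx = 4·π/2 = 2*π.
  u² cross terms: 2·(-2)·(2)·∫sin(3x)·cos(5x) dx = -8·(0) = 0.
  So ∫_0^π u² dx = 2*π + 2*π + 0 = 4*π.
  (u')² squared terms: (-10)²·∫sin(5x)² dx = 100·π/2 = 50*π;  (-6)²·∫cos(3x)² dx = 36·π/2 = 18*π.
  (u')² cross terms: 2·(-10)·(-6)·∫sin(5x)·cos(3x) dx = 120·(0) = 0.
  So ∫_0^π (u')² dx = 50*π + 18*π + 0 = 68*π.
||u||_{H^1}^2 = (4*π) + (68*π) = 72*π.


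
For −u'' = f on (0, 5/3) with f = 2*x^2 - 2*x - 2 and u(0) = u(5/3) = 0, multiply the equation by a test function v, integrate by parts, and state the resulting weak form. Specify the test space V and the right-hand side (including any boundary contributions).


V = H^1_0(0, 5/3) (so v(0) = v(5/3) = 0); weak form: ∫_0^5/3 u'v' dx = ∫_0^5/3 (2*x^2 - 2*x - 2) v dx for all v ∈ V.

Multiply both sides by a test function v and integrate from 0 to 5/3:
  ∫_0^5/3 −u''(x) v(x) dx = ∫_0^5/3 f(x) v(x) dx.
Integrate the LHS by parts once:
  ∫_0^5/3 −u'' v dx = −[u'(x) v(x)]_0^5/3 + ∫_0^5/3 u'(x) v'(x) dx.
Thus ∫_0^5/3 u'(x) v'(x) dx = ∫_0^5/3 f(x) v(x) dx + [u'(x) v(x)]_0^5/3.
Choose V so that boundary terms are either known or forced to vanish.
u is Dirichlet: u(0) = u(5/3) = 0. Let V = H^1_0(0, 5/3); then v(0) = v(5/3) = 0, and [u' v]_0^5/3 = 0.
Weak formulation: find u (satisfying any essential BC) such that ∫_0^5/3 u'(x) v'(x) dx = ∫_0^5/3 f v dx for all v ∈ V.
Substituting f(x) = 2*x^2 - 2*x - 2, the right-hand side is ∫_0^5/3 (2*x^2 - 2*x - 2) v dx.


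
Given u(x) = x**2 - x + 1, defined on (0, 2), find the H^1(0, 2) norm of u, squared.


||u||_{H^1}^2 = 136/15

The H^1 norm (squared) on an interval (0, L) is
  ||u||_{H^1}^2 = ∫_0^L u(x)^2 dx + ∫_0^L u'(x)^2 dx.
Compute u'(x) = 2*x - 1.
Then u(x)^2 = x**4 - 2*x**3 + 3*x**2 - 2*x + 1 and u'(x)^2 = 4*x**2 - 4*x + 1.
Integrate each monomial from 0 to 2 using ∫_0^2 c·x^n dx = c·2^(n+1)/(n+1):
  ∫_0^2 u(x)^2 dx = ∫_0^2 (x^4 - 2*x^3 + 3*x^2 - 2*x + 1) dx. Term by term:
    ∫_0^2 x^4 dx = 32/5;  ∫_0^2 -2*x^3 dx = -8;  ∫_0^2 3*x^2 dx = 8;
    ∫_0^2 -2*x dx = -4;  ∫_0^2 1 dx = 2.
  Sum: 32/5 − 8 + 8 − 4 + 2 = 22/5.
  ∫_0^2 u'(x)^2 dx = ∫_0^2 (4*x^2 - 4*x + 1) dx. Term by term:
    ∫_0^2 4*x^2 dx = 32/3;  ∫_0^2 -4*x dx = -8;  ∫_0^2 1 dx = 2.
  Sum: 32/3 − 8 + 2 = 14/3.
Adding: ||u||_{H^1}^2 = 22/5 + 14/3 = 136/15.


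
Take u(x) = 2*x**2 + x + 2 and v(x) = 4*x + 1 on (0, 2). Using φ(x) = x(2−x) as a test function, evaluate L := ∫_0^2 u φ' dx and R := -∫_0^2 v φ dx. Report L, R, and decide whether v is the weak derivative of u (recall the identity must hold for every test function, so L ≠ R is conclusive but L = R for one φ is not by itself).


LHS = -20/3, RHS = -20/3. Yes, v = u' weakly.

u(x) = 2*x**2 + x + 2, classical derivative u'(x) = 4*x + 1.
φ(x) = x(2−x), so φ'(x) = 2 - 2*x.
Note φ(0) = φ(2) = 0, so the boundary term u·φ vanishes.
LHS = ∫_0^2 u(x) φ'(x) dx = ∫_0^2 (-4*x^3 + 2*x^2 - 2*x + 4) dx. Term by term:
  ∫_0^2 -4*x^3 dx = -16;  ∫_0^2 2*x^2 dx = 16/3;  ∫_0^2 -2*x dx = -4;
  ∫_0^2 4 dx = 8.
Sum: -16 + 16/3 − 4 + 8 = -20/3.
So LHS = -20/3.
∫_0^2 v(x) φ(x) dx = ∫_0^2 (-4*x^3 + 7*x^2 + 2*x) dx. Term by term:
  ∫_0^2 -4*x^3 dx = -16;  ∫_0^2 7*x^2 dx = 56/3;  ∫_0^2 2*x dx = 4.
Sum: -16 + 56/3 + 4 = 20/3.
So RHS = -∫_0^2 v(x) φ(x) dx = -20/3.
LHS = RHS, so the identity holds for this test φ.
Moreover u is smooth here and v(x) = u'(x) = 4*x + 1 pointwise, so the identity holds for every test function. Hence v is the weak derivative of u.


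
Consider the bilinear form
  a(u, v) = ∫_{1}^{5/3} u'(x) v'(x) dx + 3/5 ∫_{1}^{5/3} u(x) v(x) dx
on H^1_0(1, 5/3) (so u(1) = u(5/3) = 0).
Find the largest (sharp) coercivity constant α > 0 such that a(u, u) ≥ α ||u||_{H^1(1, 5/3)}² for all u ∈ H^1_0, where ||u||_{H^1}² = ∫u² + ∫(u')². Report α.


α = 3*(4 + 15*π^2)/(5*(4 + 9*π^2))

Coercivity of a(·,·) on H^1_0(1, 5/3) means a(u, u) ≥ α ||u||_{H^1}² for every u ∈ H^1_0.
The interval has length L = 2/3, and Poincaré/coercivity depend only on L. Here a(u, u) = ∫(u')² + (3/5)·∫u².
Here 0 < c = 3/5 < 1. The condition a(u,u) ≥ α||u||_{H^1}² reads (1−α)∫(u')² ≥ (α−c)∫u². Any admissible α is ≤ 1 (rapidly oscillating u have ∫u²/∫(u')² → 0), and α = 1 would force 0 ≥ (1−c)∫u², impossible since c < 1; so 1−α > 0. By the sharp Poincaré inequality on H^1_0 of an interval of length L, ∫(u')² ≥ (π/L)²∫u² with equality for the first sine mode sin(π(x−x₀)/L) (x₀ the left endpoint), so the inequality holds for all u iff (1−α)(π/L)² ≥ α − c, i.e. α ≤ ((π/L)² + c)/((π/L)² + 1) = (1 + c(L/π)²)/(1 + (L/π)²). With (π/L)² = 9*π^2/4 and c = 3/5, the largest admissible constant is α = ((π/L)² + c)/((π/L)² + 1).
Simplifying, α = 3*(4 + 15*π^2)/(5*(4 + 9*π^2)).


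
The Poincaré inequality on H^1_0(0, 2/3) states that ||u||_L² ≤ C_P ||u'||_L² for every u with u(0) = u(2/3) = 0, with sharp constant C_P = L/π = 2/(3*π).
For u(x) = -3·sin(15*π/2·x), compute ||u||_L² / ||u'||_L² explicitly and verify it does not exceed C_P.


||u||_L² / ||u'||_L² = 2/(15*π) < C_P = 2/(3*π).

u(x) = -3·sin(15*π/2·x), so u'(x) = -45*π*cos(15*π*x/2)/2.
Writing u(x) = A·sin(kπx/L) with A = -3 and k = 5, use ∫_0^L sin²(kπx/L) dx = L/2 and ∫_0^L cos²(kπx/L) dx = L/2.
u² = 9·sin²(15*π/2·x) and (u')² = 2025*π^2/4·cos²(15*π/2·x), and each of sin², cos² integrates to L/2 = 1/3 over (0, 2/3).
∫_0^2/3 u² dx = 3, so ||u||_L² = sqrt(3).
∫_0^2/3 (u')² dx = 675*π^2/4, so ||u'||_L² = 15*sqrt(3)*π/2.
Ratio ||u||_L² / ||u'||_L² = 2/(15*π).
Sharp Poincaré constant on H^1_0(0, 2/3) is C_P = L/π = 2/(3*π), achieved by sin(3*π/2·x).
This is the k = 5 harmonic; the ratio L/(kπ) is strictly less than C_P = L/π, consistent with the sharp inequality ||u||_L² ≤ C_P ||u'||_L².


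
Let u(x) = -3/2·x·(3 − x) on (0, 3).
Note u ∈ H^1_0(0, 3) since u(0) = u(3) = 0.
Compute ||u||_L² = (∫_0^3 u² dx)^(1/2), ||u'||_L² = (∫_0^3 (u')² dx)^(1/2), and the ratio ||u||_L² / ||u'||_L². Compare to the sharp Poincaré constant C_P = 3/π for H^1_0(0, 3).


||u||_L² / ||u'||_L² = 3*sqrt(10)/10 < C_P = 3/π.

u(x) = -3/2·x·(3 − x), so u'(x) = 3*x - 9/2.
u(x) = -3/2·x·(3 − x) vanishes at x = 0 and x = 3, so u ∈ H^1_0(0, 3). Differentiate via the product rule and integrate the resulting polynomials term by term.
  ∫_0^3 u² dx = ∫_0^3 (9*x^4/4 - 27*x^3/2 + 81*x^2/4) dx. Term by term:
    ∫_0^3 9*x^4/4 dx = 2187/20;  ∫_0^3 -27*x^3/2 dx = -2187/8;  ∫_0^3 81*x^2/4 dx = 729/4.
  Sum: 2187/20 − 2187/8 + 729/4 = 729/40.
  ∫_0^3 (u')² dx = ∫_0^3 (9*x^2 - 27*x + 81/4) dx. Term by term:
    ∫_0^3 9*x^2 dx = 81;  ∫_0^3 -27*x dx = -243/2;  ∫_0^3 81/4 dx = 243/4.
  Sum: 81 − 243/2 + 243/4 = 81/4.
∫_0^3 u² dx = 729/40, so ||u||_L² = 27*sqrt(10)/20.
∫_0^3 (u')² dx = 81/4, so ||u'||_L² = 9/2.
Ratio ||u||_L² / ||u'||_L² = 3*sqrt(10)/10.
Sharp Poincaré constant on H^1_0(0, 3) is C_P = L/π = 3/π, achieved by sin(π/3·x).
A polynomial bump cannot attain the sharp Poincaré constant (only the first sine eigenfunction does), so the ratio is strictly less than C_P, consistent with ||u||_L² ≤ C_P ||u'||_L².


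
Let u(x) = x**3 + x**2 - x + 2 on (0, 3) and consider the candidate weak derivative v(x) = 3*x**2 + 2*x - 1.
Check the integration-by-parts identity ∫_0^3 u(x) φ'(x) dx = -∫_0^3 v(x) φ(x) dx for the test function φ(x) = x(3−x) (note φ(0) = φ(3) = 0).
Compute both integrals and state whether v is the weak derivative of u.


LHS = -909/20, RHS = -909/20. Yes, v = u' weakly.

u(x) = x**3 + x**2 - x + 2, classical derivative u'(x) = 3*x**2 + 2*x - 1.
φ(x) = x(3−x), so φ'(x) = 3 - 2*x.
Note φ(0) = φ(3) = 0, so the boundary term u·φ vanishes.
LHS = ∫_0^3 u(x) φ'(x) dx = ∫_0^3 (-2*x^4 + x^3 + 5*x^2 - 7*x + 6) dx. Term by term:
  ∫_0^3 -2*x^4 dx = -486/5;  ∫_0^3 x^3 dx = 81/4;  ∫_0^3 5*x^2 dx = 45;
  ∫_0^3 -7*x dx = -63/2;  ∫_0^3 6 dx = 18.
Sum: -486/5 + 81/4 + 45 − 63/2 + 18 = -909/20.
So LHS = -909/20.
∫_0^3 v(x) φ(x) dx = ∫_0^3 (-3*x^4 + 7*x^3 + 7*x^2 - 3*x) dx. Term by term:
  ∫_0^3 -3*x^4 dx = -729/5;  ∫_0^3 7*x^3 dx = 567/4;  ∫_0^3 7*x^2 dx = 63;
  ∫_0^3 -3*x dx = -27/2.
Sum: -729/5 + 567/4 + 63 − 27/2 = 909/20.
So RHS = -∫_0^3 v(x) φ(x) dx = -909/20.
LHS = RHS, so the identity holds for this test φ.
Moreover u is smooth here and v(x) = u'(x) = 3*x**2 + 2*x - 1 pointwise, so the identity holds for every test function. Hence v is the weak derivative of u.


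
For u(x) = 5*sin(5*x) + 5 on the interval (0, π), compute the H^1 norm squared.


||u||_{H^1(0,π)}^2 = 20 + 350*π

u'(x) = 25*cos(5*x).
Expand u² and (u')² and integrate term by term on (0, π), using: for integers n ≥ 1, ∫_0^π sin²(nx) dx = ∫_0^π cos²(nx) dx = π/2; for n ≠ n', ∫_0^π sin(nx)sin(n'x) dx = ∫_0^π cos(nx)cos(n'x) dx = 0; and by product-to-sum, ∫_0^π sin(nx)cos(n'x) dx = ½∫_0^π [sin((n+n')x) + sin((n−n')x)] dx, which is 0 when n+n' is even and 2n/(n²−n'²) when n+n' is odd (it need not vanish on (0, π)). For the constant mode: ∫_0^π 1 dx = π, ∫_0^π cos(nx) dx = 0, ∫_0^π sin(nx) dx = (1−(−1)^n)/n.
  u² squared terms: (5)²·∫1 dx = 25·π = 25*π;  (5)²·∫sin(5x)² dx = 25·π/2 = 25*π/2.
  u² cross terms: 2·(5)·(5)·∫1·sin(5x) dx = 50·(2/5) = 20.
  So ∫_0^π u² dx = 25*π + 25*π/2 + 20 = 20 + 75*π/2.
  (u')² squared terms: (25)²·∫cos(5x)² dx = 625·π/2 = 625*π/2.
  So ∫_0^π (u')² dx = 625*π/2.
||u||_{H^1}^2 = (20 + 75*π/2) + (625*π/2) = 20 + 350*π.


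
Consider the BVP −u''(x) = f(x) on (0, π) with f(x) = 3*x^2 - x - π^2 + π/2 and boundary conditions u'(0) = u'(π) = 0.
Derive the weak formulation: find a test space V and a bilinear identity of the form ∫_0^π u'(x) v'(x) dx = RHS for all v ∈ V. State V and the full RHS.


V = H^1(0, π) (no boundary constraint on v; u is determined up to an additive constant); weak form: ∫_0^π u'v' dx = ∫_0^π (3*x^2 - x - π^2 + π/2) v dx for all v ∈ V.

Multiply both sides by a test function v and integrate from 0 to π:
  ∫_0^π −u''(x) v(x) dx = ∫_0^π f(x) v(x) dx.
Integrate the LHS by parts once:
  ∫_0^π −u'' v dx = −[u'(x) v(x)]_0^π + ∫_0^π u'(x) v'(x) dx.
Thus ∫_0^π u'(x) v'(x) dx = ∫_0^π f(x) v(x) dx + [u'(x) v(x)]_0^π.
Choose V so that boundary terms are either known or forced to vanish.
u has homogeneous Neumann: u'(0) = u'(π) = 0. So [u' v]_0^π = 0·v(π) − 0·v(0) = 0 for any v; take V = H^1(0, π).
Weak formulation: find u (satisfying any essential BC) such that ∫_0^π u'(x) v'(x) dx = ∫_0^π f v dx for all v ∈ V (homogeneous Neumann, so boundary terms vanish).
Substituting f(x) = 3*x^2 - x - π^2 + π/2, the right-hand side is ∫_0^π (3*x^2 - x - π^2 + π/2) v dx.
Compatibility check (pure Neumann): taking v ≡ 1 ∈ V gives 0 = ∫_0^π f dx + (0) − (0), i.e. ∫_0^π f dx must equal u'(0) − u'(π) = 0. Indeed ∫_0^π (3*x^2 - x - π^2 + π/2) dx = 0, so the data are compatible. The solution is then unique only up to an additive constant (fix it e.g. by requiring ∫_0^π u dx = 0).


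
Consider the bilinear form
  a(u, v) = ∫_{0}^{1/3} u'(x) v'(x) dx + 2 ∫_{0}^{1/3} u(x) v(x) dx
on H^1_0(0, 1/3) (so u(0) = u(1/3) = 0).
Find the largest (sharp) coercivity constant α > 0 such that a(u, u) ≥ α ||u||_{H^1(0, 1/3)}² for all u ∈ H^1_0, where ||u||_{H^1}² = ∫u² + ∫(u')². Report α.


α = 1

Coercivity of a(·,·) on H^1_0(0, 1/3) means a(u, u) ≥ α ||u||_{H^1}² for every u ∈ H^1_0.
The interval has length L = 1/3, and Poincaré/coercivity depend only on L. Here a(u, u) = ∫(u')² + (2)·∫u².
Here c = 2 ≥ 1, so a(u,u) = ∫(u')² + c∫u² ≥ ∫(u')² + ∫u² = ||u||_{H^1}², i.e. α = 1 works. No larger α is possible: a(u,u) ≥ α||u||_{H^1}² means (1−α)∫(u')² ≥ (α−c)∫u², and for the modes u_n = sin(nπ(x−x₀)/L) (x₀ the left endpoint) one has ∫u_n²/∫(u_n')² = (L/(nπ))² → 0, so a(u_n,u_n)/||u_n||_{H^1}² → 1. Hence the optimal constant is α = 1.
Therefore α = 1.


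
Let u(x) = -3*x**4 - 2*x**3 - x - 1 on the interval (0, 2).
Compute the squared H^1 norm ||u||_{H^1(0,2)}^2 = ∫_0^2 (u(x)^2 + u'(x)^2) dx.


||u||_{H^1}^2 = 593392/105

The H^1 norm (squared) on an interval (0, L) is
  ||u||_{H^1}^2 = ∫_0^L u(x)^2 dx + ∫_0^L u'(x)^2 dx.
Compute u'(x) = -12*x**3 - 6*x**2 - 1.
Then u(x)^2 = 9*x**8 + 12*x**7 + 4*x**6 + 6*x**5 + 10*x**4 + 4*x**3 + x**2 + 2*x + 1 and u'(x)^2 = 144*x**6 + 144*x**5 + 36*x**4 + 24*x**3 + 12*x**2 + 1.
Integrate each monomial from 0 to 2 using ∫_0^2 c·x^n dx = c·2^(n+1)/(n+1):
  ∫_0^2 u(x)^2 dx = ∫_0^2 (9*x^8 + 12*x^7 + 4*x^6 + 6*x^5 + 10*x^4 + 4*x^3 + x^2 + 2*x + 1) dx. Term by term:
    ∫_0^2 9*x^8 dx = 512;  ∫_0^2 12*x^7 dx = 384;  ∫_0^2 4*x^6 dx = 512/7;
    ∫_0^2 6*x^5 dx = 64;  ∫_0^2 10*x^4 dx = 64;  ∫_0^2 4*x^3 dx = 16;
    ∫_0^2 x^2 dx = 8/3;  ∫_0^2 2*x dx = 4;  ∫_0^2 1 dx = 2.
  Sum: 512 + 384 + 512/7 + 64 + 64 + 16 + 8/3 + 4 + 2 = 23558/21.
  ∫_0^2 u'(x)^2 dx = ∫_0^2 (144*x^6 + 144*x^5 + 36*x^4 + 24*x^3 + 12*x^2 + 1) dx. Term by term:
    ∫_0^2 144*x^6 dx = 18432/7;  ∫_0^2 144*x^5 dx = 1536;  ∫_0^2 36*x^4 dx = 1152/5;
    ∫_0^2 24*x^3 dx = 96;  ∫_0^2 12*x^2 dx = 32;  ∫_0^2 1 dx = 2.
  Sum: 18432/7 + 1536 + 1152/5 + 96 + 32 + 2 = 158534/35.
Adding: ||u||_{H^1}^2 = 23558/21 + 158534/35 = 593392/105.


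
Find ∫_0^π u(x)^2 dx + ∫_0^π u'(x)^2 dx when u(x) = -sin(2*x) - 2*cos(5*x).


||u||_{H^1(0,π)}^2 = -416/21 + 109*π/2

u'(x) = 10*sin(5*x) - 2*cos(2*x).
Expand u² and (u')² and integrate term by term on (0, π), using: for integers n ≥ 1, ∫_0^π sin²(nx) dx = ∫_0^π cos²(nx) dx = π/2; for n ≠ n', ∫_0^π sin(nx)sin(n'x) dx = ∫_0^π cos(nx)cos(n'x) dx = 0; and by product-to-sum, ∫_0^π sin(nx)cos(n'x) dx = ½∫_0^π [sin((n+n')x) + sin((n−n')x)] dx, which is 0 when n+n' is even and 2n/(n²−n'²) when n+n' is odd (it need not vanish on (0, π)).
  u² squared terms: (-1)²·∫sin(2x)² dx = 1·π/2 = π/2;  (-2)²·∫cos(5x)² dx = 4·π/2 = 2*π.
  u² cross terms: 2·(-1)·(-2)·∫sin(2x)·cos(5x) dx = 4·(-4/21) = -16/21.
  So ∫_0^π u² dx = π/2 + 2*π − 16/21 = -16/21 + 5*π/2.
  (u')² squared terms: (-2)²·∫cos(2x)² dx = 4·π/2 = 2*π;  (10)²·∫sin(5x)² dx = 100·π/2 = 50*π.
  (u')² cross terms: 2·(-2)·(10)·∫cos(2x)·sin(5x) dx = -40·(10/21) = -400/21.
  So ∫_0^π (u')² dx = 2*π + 50*π − 400/21 = -400/21 + 52*π.
||u||_{H^1}^2 = (-16/21 + 5*π/2) + (-400/21 + 52*π) = -416/21 + 109*π/2.


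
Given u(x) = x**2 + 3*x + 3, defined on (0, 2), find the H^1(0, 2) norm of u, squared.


||u||_{H^1}^2 = 2656/15

The H^1 norm (squared) on an interval (0, L) is
  ||u||_{H^1}^2 = ∫_0^L u(x)^2 dx + ∫_0^L u'(x)^2 dx.
Compute u'(x) = 2*x + 3.
Then u(x)^2 = x**4 + 6*x**3 + 15*x**2 + 18*x + 9 and u'(x)^2 = 4*x**2 + 12*x + 9.
Integrate each monomial from 0 to 2 using ∫_0^2 c·x^n dx = c·2^(n+1)/(n+1):
  ∫_0^2 u(x)^2 dx = ∫_0^2 (x^4 + 6*x^3 + 15*x^2 + 18*x + 9) dx. Term by term:
    ∫_0^2 x^4 dx = 32/5;  ∫_0^2 6*x^3 dx = 24;  ∫_0^2 15*x^2 dx = 40;
    ∫_0^2 18*x dx = 36;  ∫_0^2 9 dx = 18.
  Sum: 32/5 + 24 + 40 + 36 + 18 = 622/5.
  ∫_0^2 u'(x)^2 dx = ∫_0^2 (4*x^2 + 12*x + 9) dx. Term by term:
    ∫_0^2 4*x^2 dx = 32/3;  ∫_0^2 12*x dx = 24;  ∫_0^2 9 dx = 18.
  Sum: 32/3 + 24 + 18 = 158/3.
Adding: ||u||_{H^1}^2 = 622/5 + 158/3 = 2656/15.


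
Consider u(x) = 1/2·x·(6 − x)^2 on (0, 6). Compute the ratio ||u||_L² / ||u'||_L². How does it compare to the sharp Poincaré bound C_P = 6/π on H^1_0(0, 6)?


||u||_L² / ||u'||_L² = 3*sqrt(14)/7 < C_P = 6/π.

u(x) = 1/2·x·(6 − x)^2, so u'(x) = 3*(x/2 - 3)*(x - 2).
u(x) = 1/2·x·(6 − x)^2 vanishes at x = 0 and x = 6, so u ∈ H^1_0(0, 6). Differentiate via the product rule and integrate the resulting polynomials term by term.
  ∫_0^6 u² dx = ∫_0^6 (x^6/4 - 6*x^5 + 54*x^4 - 216*x^3 + 324*x^2) dx. Term by term:
    ∫_0^6 x^6/4 dx = 69984/7;  ∫_0^6 -6*x^5 dx = -46656;  ∫_0^6 54*x^4 dx = 419904/5;
    ∫_0^6 -216*x^3 dx = -69984;  ∫_0^6 324*x^2 dx = 23328.
  Sum: 69984/7 − 46656 + 419904/5 − 69984 + 23328 = 23328/35.
  ∫_0^6 (u')² dx = ∫_0^6 (9*x^4/4 - 36*x^3 + 198*x^2 - 432*x + 324) dx. Term by term:
    ∫_0^6 9*x^4/4 dx = 17496/5;  ∫_0^6 -36*x^3 dx = -11664;  ∫_0^6 198*x^2 dx = 14256;
    ∫_0^6 -432*x dx = -7776;  ∫_0^6 324 dx = 1944.
  Sum: 17496/5 − 11664 + 14256 − 7776 + 1944 = 1296/5.
∫_0^6 u² dx = 23328/35, so ||u||_L² = 108*sqrt(70)/35.
∫_0^6 (u')² dx = 1296/5, so ||u'||_L² = 36*sqrt(5)/5.
Ratio ||u||_L² / ||u'||_L² = 3*sqrt(14)/7.
Sharp Poincaré constant on H^1_0(0, 6) is C_P = L/π = 6/π, achieved by sin(π/6·x).
A polynomial bump cannot attain the sharp Poincaré constant (only the first sine eigenfunction does), so the ratio is strictly less than C_P, consistent with ||u||_L² ≤ C_P ||u'||_L².


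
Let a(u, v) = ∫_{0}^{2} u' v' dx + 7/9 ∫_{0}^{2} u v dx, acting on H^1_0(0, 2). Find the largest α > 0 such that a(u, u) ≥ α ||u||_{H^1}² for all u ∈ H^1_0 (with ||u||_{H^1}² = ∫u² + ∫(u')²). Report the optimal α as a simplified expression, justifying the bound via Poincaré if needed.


α = (28/9 + π^2)/(4 + π^2)

Coercivity of a(·,·) on H^1_0(0, 2) means a(u, u) ≥ α ||u||_{H^1}² for every u ∈ H^1_0.
The interval has length L = 2, and Poincaré/coercivity depend only on L. Here a(u, u) = ∫(u')² + (7/9)·∫u².
Here 0 < c = 7/9 < 1. The condition a(u,u) ≥ α||u||_{H^1}² reads (1−α)∫(u')² ≥ (α−c)∫u². Any admissible α is ≤ 1 (rapidly oscillating u have ∫u²/∫(u')² → 0), and α = 1 would force 0 ≥ (1−c)∫u², impossible since c < 1; so 1−α > 0. By the sharp Poincaré inequality on H^1_0 of an interval of length L, ∫(u')² ≥ (π/L)²∫u² with equality for the first sine mode sin(π(x−x₀)/L) (x₀ the left endpoint), so the inequality holds for all u iff (1−α)(π/L)² ≥ α − c, i.e. α ≤ ((π/L)² + c)/((π/L)² + 1) = (1 + c(L/π)²)/(1 + (L/π)²). With (π/L)² = π^2/4 and c = 7/9, the largest admissible constant is α = ((π/L)² + c)/((π/L)² + 1).
Simplifying, α = (28/9 + π^2)/(4 + π^2).


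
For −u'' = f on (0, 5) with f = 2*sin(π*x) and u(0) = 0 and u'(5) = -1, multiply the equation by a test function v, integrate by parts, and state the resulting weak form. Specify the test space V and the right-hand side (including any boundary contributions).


V = {v ∈ H^1(0, 5) : v(0) = 0} (test functions vanish at x = 0 where u is specified); weak form: ∫_0^5 u'v' dx = ∫_0^5 (2*sin(π*x)) v dx − v(5) for all v ∈ V.

Multiply both sides by a test function v and integrate from 0 to 5:
  ∫_0^5 −u''(x) v(x) dx = ∫_0^5 f(x) v(x) dx.
Integrate the LHS by parts once:
  ∫_0^5 −u'' v dx = −[u'(x) v(x)]_0^5 + ∫_0^5 u'(x) v'(x) dx.
Thus ∫_0^5 u'(x) v'(x) dx = ∫_0^5 f(x) v(x) dx + [u'(x) v(x)]_0^5.
Choose V so that boundary terms are either known or forced to vanish.
Mixed BC: u(0) = 0 (Dirichlet) and u'(5) = -1 (Neumann). Define V = {v ∈ H^1(0, 5) : v(0) = 0}. Then [u' v]_0^5 = u'(5)·v(5) − u'(0)·0 = − v(5).
Weak formulation: find u (satisfying any essential BC) such that ∫_0^5 u'(x) v'(x) dx = ∫_0^5 f v dx − v(5) for all v ∈ V (Dirichlet at 0 absorbed into V; Neumann datum at x = 5 contributes the boundary term).
Substituting f(x) = 2*sin(π*x), the right-hand side is ∫_0^5 (2*sin(π*x)) v dx − v(5).


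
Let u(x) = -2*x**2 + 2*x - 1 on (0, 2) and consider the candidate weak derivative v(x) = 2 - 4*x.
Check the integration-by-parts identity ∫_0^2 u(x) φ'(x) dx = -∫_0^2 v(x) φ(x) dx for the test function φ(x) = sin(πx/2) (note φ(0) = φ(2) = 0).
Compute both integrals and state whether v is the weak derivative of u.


LHS = 8/π, RHS = 8/π. Yes, v = u' weakly.

u(x) = -2*x**2 + 2*x - 1, classical derivative u'(x) = 2 - 4*x.
φ(x) = sin(πx/2), so φ'(x) = π*cos(π*x/2)/2.
Note φ(0) = φ(2) = 0, so the boundary term u·φ vanishes.
LHS = ∫_0^2 u(x) φ'(x) dx = ∫_0^2 (-π*x^2*cos(π*x/2) + π*x*cos(π*x/2) - π*cos(π*x/2)/2) dx. Term by term:
  ∫_0^2 -π*cos(π*x/2)/2 dx = 0;  ∫_0^2 π*x*cos(π*x/2) dx = -8/π;  ∫_0^2 -π*x^2*cos(π*x/2) dx = 16/π.
Sum: 0 − 8/π + 16/π = 8/π.
So LHS = 8/π.
∫_0^2 v(x) φ(x) dx = ∫_0^2 (-4*x*sin(π*x/2) + 2*sin(π*x/2)) dx. Term by term:
  ∫_0^2 2*sin(π*x/2) dx = 8/π;  ∫_0^2 -4*x*sin(π*x/2) dx = -16/π.
Sum: 8/π − 16/π = -8/π.
So RHS = -∫_0^2 v(x) φ(x) dx = 8/π.
LHS = RHS, so the identity holds for this test φ.
Moreover u is smooth here and v(x) = u'(x) = 2 - 4*x pointwise, so the identity holds for every test function. Hence v is the weak derivative of u.


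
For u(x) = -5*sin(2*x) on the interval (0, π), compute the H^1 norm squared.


||u||_{H^1(0,π)}^2 = 125*π/2

u'(x) = -10*cos(2*x).
Expand u² and (u')² and integrate term by term on (0, π), using: for integers n ≥ 1, ∫_0^π sin²(nx) dx = ∫_0^π cos²(nx) dx = π/2; for n ≠ n', ∫_0^π sin(nx)sin(n'x) dx = ∫_0^π cos(nx)cos(n'x) dx = 0; and by product-to-sum, ∫_0^π sin(nx)cos(n'x) dx = ½∫_0^π [sin((n+n')x) + sin((n−n')x)] dx, which is 0 when n+n' is even and 2n/(n²−n'²) when n+n' is odd (it need not vanish on (0, π)).
  u² squared terms: (-5)²·∫sin(2x)² dx = 25·π/2 = 25*π/2.
  So ∫_0^π u² dx = 25*π/2.
  (u')² squared terms: (-10)²·∫cos(2x)² dx = 100·π/2 = 50*π.
  So ∫_0^π (u')² dx = 50*π.
||u||_{H^1}^2 = (25*π/2) + (50*π) = 125*π/2.


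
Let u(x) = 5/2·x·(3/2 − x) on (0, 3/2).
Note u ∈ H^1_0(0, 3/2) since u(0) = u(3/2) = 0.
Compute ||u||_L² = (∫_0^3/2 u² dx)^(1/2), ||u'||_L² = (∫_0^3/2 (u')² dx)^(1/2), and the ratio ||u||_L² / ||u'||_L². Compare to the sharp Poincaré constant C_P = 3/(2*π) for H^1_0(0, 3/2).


||u||_L² / ||u'||_L² = 3*sqrt(10)/20 < C_P = 3/(2*π).

u(x) = 5/2·x·(3/2 − x), so u'(x) = 15/4 - 5*x.
u(x) = 5/2·x·(3/2 − x) vanishes at x = 0 and x = 3/2, so u ∈ H^1_0(0, 3/2). Differentiate via the product rule and integrate the resulting polynomials term by term.
  ∫_0^3/2 u² dx = ∫_0^3/2 (25*x^4/4 - 75*x^3/4 + 225*x^2/16) dx. Term by term:
    ∫_0^3/2 25*x^4/4 dx = 1215/128;  ∫_0^3/2 -75*x^3/4 dx = -6075/256;  ∫_0^3/2 225*x^2/16 dx = 2025/128.
  Sum: 1215/128 − 6075/256 + 2025/128 = 405/256.
  ∫_0^3/2 (u')² dx = ∫_0^3/2 (25*x^2 - 75*x/2 + 225/16) dx. Term by term:
    ∫_0^3/2 25*x^2 dx = 225/8;  ∫_0^3/2 -75*x/2 dx = -675/16;  ∫_0^3/2 225/16 dx = 675/32.
  Sum: 225/8 − 675/16 + 675/32 = 225/32.
∫_0^3/2 u² dx = 405/256, so ||u||_L² = 9*sqrt(5)/16.
∫_0^3/2 (u')² dx = 225/32, so ||u'||_L² = 15*sqrt(2)/8.
Ratio ||u||_L² / ||u'||_L² = 3*sqrt(10)/20.
Sharp Poincaré constant on H^1_0(0, 3/2) is C_P = L/π = 3/(2*π), achieved by sin(2*π/3·x).
A polynomial bump cannot attain the sharp Poincaré constant (only the first sine eigenfunction does), so the ratio is strictly less than C_P, consistent with ||u||_L² ≤ C_P ||u'||_L².


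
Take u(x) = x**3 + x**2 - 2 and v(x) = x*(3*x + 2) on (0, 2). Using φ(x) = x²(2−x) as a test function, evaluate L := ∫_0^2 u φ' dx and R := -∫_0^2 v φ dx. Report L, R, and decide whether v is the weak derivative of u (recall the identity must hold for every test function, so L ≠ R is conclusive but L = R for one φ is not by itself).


LHS = -48/5, RHS = -48/5. Yes, v = u' weakly.

u(x) = x**3 + x**2 - 2, classical derivative u'(x) = 3*x**2 + 2*x.
φ(x) = x²(2−x), so φ'(x) = x*(4 - 3*x).
Note φ(0) = φ(2) = 0, so the boundary term u·φ vanishes.
LHS = ∫_0^2 u(x) φ'(x) dx = ∫_0^2 (-3*x^5 + x^4 + 4*x^3 + 6*x^2 - 8*x) dx. Term by term:
  ∫_0^2 -3*x^5 dx = -32;  ∫_0^2 x^4 dx = 32/5;  ∫_0^2 4*x^3 dx = 16;
  ∫_0^2 6*x^2 dx = 16;  ∫_0^2 -8*x dx = -16.
Sum: -32 + 32/5 + 16 + 16 − 16 = -48/5.
So LHS = -48/5.
∫_0^2 v(x) φ(x) dx = ∫_0^2 (-3*x^5 + 4*x^4 + 4*x^3) dx. Term by term:
  ∫_0^2 -3*x^5 dx = -32;  ∫_0^2 4*x^4 dx = 128/5;  ∫_0^2 4*x^3 dx = 16.
Sum: -32 + 128/5 + 16 = 48/5.
So RHS = -∫_0^2 v(x) φ(x) dx = -48/5.
LHS = RHS, so the identity holds for this test φ.
Moreover u is smooth here and v(x) = u'(x) = 3*x**2 + 2*x pointwise, so the identity holds for every test function. Hence v is the weak derivative of u.


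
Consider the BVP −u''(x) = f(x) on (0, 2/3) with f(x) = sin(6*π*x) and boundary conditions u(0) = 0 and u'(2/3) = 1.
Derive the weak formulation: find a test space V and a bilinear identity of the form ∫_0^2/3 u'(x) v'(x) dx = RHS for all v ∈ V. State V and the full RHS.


V = {v ∈ H^1(0, 2/3) : v(0) = 0} (test functions vanish at x = 0 where u is specified); weak form: ∫_0^2/3 u'v' dx = ∫_0^2/3 (sin(6*π*x)) v dx + v(2/3) for all v ∈ V.

Multiply both sides by a test function v and integrate from 0 to 2/3:
  ∫_0^2/3 −u''(x) v(x) dx = ∫_0^2/3 f(x) v(x) dx.
Integrate the LHS by parts once:
  ∫_0^2/3 −u'' v dx = −[u'(x) v(x)]_0^2/3 + ∫_0^2/3 u'(x) v'(x) dx.
Thus ∫_0^2/3 u'(x) v'(x) dx = ∫_0^2/3 f(x) v(x) dx + [u'(x) v(x)]_0^2/3.
Choose V so that boundary terms are either known or forced to vanish.
Mixed BC: u(0) = 0 (Dirichlet) and u'(2/3) = 1 (Neumann). Define V = {v ∈ H^1(0, 2/3) : v(0) = 0}. Then [u' v]_0^2/3 = u'(2/3)·v(2/3) − u'(0)·0 = v(2/3).
Weak formulation: find u (satisfying any essential BC) such that ∫_0^2/3 u'(x) v'(x) dx = ∫_0^2/3 f v dx + v(2/3) for all v ∈ V (Dirichlet at 0 absorbed into V; Neumann datum at x = 2/3 contributes the boundary term).
Substituting f(x) = sin(6*π*x), the right-hand side is ∫_0^2/3 (sin(6*π*x)) v dx + v(2/3).


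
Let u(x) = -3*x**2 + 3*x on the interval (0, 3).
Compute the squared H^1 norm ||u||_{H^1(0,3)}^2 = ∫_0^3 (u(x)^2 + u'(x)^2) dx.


||u||_{H^1}^2 = 3429/10

The H^1 norm (squared) on an interval (0, L) is
  ||u||_{H^1}^2 = ∫_0^L u(x)^2 dx + ∫_0^L u'(x)^2 dx.
Compute u'(x) = 3 - 6*x.
Then u(x)^2 = 9*x**4 - 18*x**3 + 9*x**2 and u'(x)^2 = 36*x**2 - 36*x + 9.
Integrate each monomial from 0 to 3 using ∫_0^3 c·x^n dx = c·3^(n+1)/(n+1):
  ∫_0^3 u(x)^2 dx = ∫_0^3 (9*x^4 - 18*x^3 + 9*x^2) dx. Term by term:
    ∫_0^3 9*x^4 dx = 2187/5;  ∫_0^3 -18*x^3 dx = -729/2;  ∫_0^3 9*x^2 dx = 81.
  Sum: 2187/5 − 729/2 + 81 = 1539/10.
  ∫_0^3 u'(x)^2 dx = ∫_0^3 (36*x^2 - 36*x + 9) dx. Term by term:
    ∫_0^3 36*x^2 dx = 324;  ∫_0^3 -36*x dx = -162;  ∫_0^3 9 dx = 27.
  Sum: 324 − 162 + 27 = 189.
Adding: ||u||_{H^1}^2 = 1539/10 + 189 = 3429/10.


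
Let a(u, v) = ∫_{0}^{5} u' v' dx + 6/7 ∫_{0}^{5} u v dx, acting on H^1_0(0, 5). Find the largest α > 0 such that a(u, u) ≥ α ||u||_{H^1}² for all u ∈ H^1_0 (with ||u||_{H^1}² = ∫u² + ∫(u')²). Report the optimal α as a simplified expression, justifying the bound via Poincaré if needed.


α = (π^2 + 150/7)/(π^2 + 25)

Coercivity of a(·,·) on H^1_0(0, 5) means a(u, u) ≥ α ||u||_{H^1}² for every u ∈ H^1_0.
The interval has length L = 5, and Poincaré/coercivity depend only on L. Here a(u, u) = ∫(u')² + (6/7)·∫u².
Here 0 < c = 6/7 < 1. The condition a(u,u) ≥ α||u||_{H^1}² reads (1−α)∫(u')² ≥ (α−c)∫u². Any admissible α is ≤ 1 (rapidly oscillating u have ∫u²/∫(u')² → 0), and α = 1 would force 0 ≥ (1−c)∫u², impossible since c < 1; so 1−α > 0. By the sharp Poincaré inequality on H^1_0 of an interval of length L, ∫(u')² ≥ (π/L)²∫u² with equality for the first sine mode sin(π(x−x₀)/L) (x₀ the left endpoint), so the inequality holds for all u iff (1−α)(π/L)² ≥ α − c, i.e. α ≤ ((π/L)² + c)/((π/L)² + 1) = (1 + c(L/π)²)/(1 + (L/π)²). With (π/L)² = π^2/25 and c = 6/7, the largest admissible constant is α = ((π/L)² + c)/((π/L)² + 1).
Simplifying, α = (π^2 + 150/7)/(π^2 + 25).


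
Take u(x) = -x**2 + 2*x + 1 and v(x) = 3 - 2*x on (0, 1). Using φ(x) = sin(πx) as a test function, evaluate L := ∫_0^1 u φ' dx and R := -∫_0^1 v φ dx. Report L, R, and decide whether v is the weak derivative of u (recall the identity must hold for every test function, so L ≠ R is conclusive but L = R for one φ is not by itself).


LHS = -2/π, RHS = -4/π. No, v is not the weak derivative of u.

u(x) = -x**2 + 2*x + 1, classical derivative u'(x) = 2 - 2*x.
φ(x) = sin(πx), so φ'(x) = π*cos(π*x).
Note φ(0) = φ(1) = 0, so the boundary term u·φ vanishes.
LHS = ∫_0^1 u(x) φ'(x) dx = ∫_0^1 (-π*x^2*cos(π*x) + 2*π*x*cos(π*x) + π*cos(π*x)) dx. Term by term:
  ∫_0^1 π*cos(π*x) dx = 0;  ∫_0^1 -π*x^2*cos(π*x) dx = 2/π;  ∫_0^1 2*π*x*cos(π*x) dx = -4/π.
Sum: 0 + 2/π − 4/π = -2/π.
So LHS = -2/π.
∫_0^1 v(x) φ(x) dx = ∫_0^1 (-2*x*sin(π*x) + 3*sin(π*x)) dx. Term by term:
  ∫_0^1 3*sin(π*x) dx = 6/π;  ∫_0^1 -2*x*sin(π*x) dx = -2/π.
Sum: 6/π − 2/π = 4/π.
So RHS = -∫_0^1 v(x) φ(x) dx = -4/π.
LHS − RHS = 2/π ≠ 0, so the identity fails.
(For a valid weak derivative the identity must hold for EVERY test function, in particular this one. The failure shows v is NOT the weak derivative of u.)
Correct weak derivative would be u'(x) = 2 - 2*x.


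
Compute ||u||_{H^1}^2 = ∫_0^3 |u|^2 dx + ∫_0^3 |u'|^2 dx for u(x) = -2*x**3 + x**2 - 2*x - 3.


||u||_{H^1}^2 = 20424/7

The H^1 norm (squared) on an interval (0, L) is
  ||u||_{H^1}^2 = ∫_0^L u(x)^2 dx + ∫_0^L u'(x)^2 dx.
Compute u'(x) = -6*x**2 + 2*x - 2.
Then u(x)^2 = 4*x**6 - 4*x**5 + 9*x**4 + 8*x**3 - 2*x**2 + 12*x + 9 and u'(x)^2 = 36*x**4 - 24*x**3 + 28*x**2 - 8*x + 4.
Integrate each monomial from 0 to 3 using ∫_0^3 c·x^n dx = c·3^(n+1)/(n+1):
  ∫_0^3 u(x)^2 dx = ∫_0^3 (4*x^6 - 4*x^5 + 9*x^4 + 8*x^3 - 2*x^2 + 12*x + 9) dx. Term by term:
    ∫_0^3 4*x^6 dx = 8748/7;  ∫_0^3 -4*x^5 dx = -486;  ∫_0^3 9*x^4 dx = 2187/5;
    ∫_0^3 8*x^3 dx = 162;  ∫_0^3 -2*x^2 dx = -18;  ∫_0^3 12*x dx = 54;
    ∫_0^3 9 dx = 27.
  Sum: 8748/7 − 486 + 2187/5 + 162 − 18 + 54 + 27 = 49914/35.
  ∫_0^3 u'(x)^2 dx = ∫_0^3 (36*x^4 - 24*x^3 + 28*x^2 - 8*x + 4) dx. Term by term:
    ∫_0^3 36*x^4 dx = 8748/5;  ∫_0^3 -24*x^3 dx = -486;  ∫_0^3 28*x^2 dx = 252;
    ∫_0^3 -8*x dx = -36;  ∫_0^3 4 dx = 12.
  Sum: 8748/5 − 486 + 252 − 36 + 12 = 7458/5.
Adding: ||u||_{H^1}^2 = 49914/35 + 7458/5 = 20424/7.


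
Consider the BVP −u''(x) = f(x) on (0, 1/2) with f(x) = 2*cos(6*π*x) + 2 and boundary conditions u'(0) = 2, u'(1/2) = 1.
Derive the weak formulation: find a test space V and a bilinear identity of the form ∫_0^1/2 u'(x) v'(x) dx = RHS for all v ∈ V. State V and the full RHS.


V = H^1(0, 1/2) (v unrestricted at boundary; u is determined up to an additive constant); weak form: ∫_0^1/2 u'v' dx = ∫_0^1/2 (2*cos(6*π*x) + 2) v dx + v(1/2) − 2·v(0) for all v ∈ V.

Multiply both sides by a test function v and integrate from 0 to 1/2:
  ∫_0^1/2 −u''(x) v(x) dx = ∫_0^1/2 f(x) v(x) dx.
Integrate the LHS by parts once:
  ∫_0^1/2 −u'' v dx = −[u'(x) v(x)]_0^1/2 + ∫_0^1/2 u'(x) v'(x) dx.
Thus ∫_0^1/2 u'(x) v'(x) dx = ∫_0^1/2 f(x) v(x) dx + [u'(x) v(x)]_0^1/2.
Choose V so that boundary terms are either known or forced to vanish.
u has inhomogeneous Neumann u'(0) = 2, u'(1/2) = 1. [u' v]_0^1/2 = (1)·v(1/2) − (2)·v(0) = v(1/2) − 2·v(0). Take V = H^1(0, 1/2); boundary term becomes part of RHS.
Weak formulation: find u (satisfying any essential BC) such that ∫_0^1/2 u'(x) v'(x) dx = ∫_0^1/2 f v dx + v(1/2) − 2·v(0) for all v ∈ V (Neumann data are natural BCs: they enter the RHS as boundary terms).
Substituting f(x) = 2*cos(6*π*x) + 2, the right-hand side is ∫_0^1/2 (2*cos(6*π*x) + 2) v dx + v(1/2) − 2·v(0).
Compatibility check (pure Neumann): taking v ≡ 1 ∈ V gives 0 = ∫_0^1/2 f dx + (1) − (2), i.e. ∫_0^1/2 f dx must equal u'(0) − u'(1/2) = 1. Indeed ∫_0^1/2 (2*cos(6*π*x) + 2) dx = 1, so the data are compatible. The solution is then unique only up to an additive constant (fix it e.g. by requiring ∫_0^1/2 u dx = 0).


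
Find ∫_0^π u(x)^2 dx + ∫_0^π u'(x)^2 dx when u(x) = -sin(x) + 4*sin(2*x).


||u||_{H^1(0,π)}^2 = 41*π

u'(x) = -cos(x) + 8*cos(2*x).
Expand u² and (u')² and integrate term by term on (0, π), using: for integers n ≥ 1, ∫_0^π sin²(nx) dx = ∫_0^π cos²(nx) dx = π/2; for n ≠ n', ∫_0^π sin(nx)sin(n'x) dx = ∫_0^π cos(nx)cos(n'x) dx = 0; and by product-to-sum, ∫_0^π sin(nx)cos(n'x) dx = ½∫_0^π [sin((n+n')x) + sin((n−n')x)] dx, which is 0 when n+n' is even and 2n/(n²−n'²) when n+n' is odd (it need not vanish on (0, π)).
  u² squared terms: (-1)²·∫sin(x)² dx = 1·π/2 = π/2;  (4)²·∫sin(2x)² dx = 16·π/2 = 8*π.
  u² cross terms: 2·(-1)·(4)·∫sin(x)·sin(2x) dx = -8·(0) = 0.
  So ∫_0^π u² dx = π/2 + 8*π + 0 = 17*π/2.
  (u')² squared terms: (-1)²·∫cos(x)² dx = 1·π/2 = π/2;  (8)²·∫cos(2x)² dx = 64·π/2 = 32*π.
  (u')² cross terms: 2·(-1)·(8)·∫cos(x)·cos(2x) dx = -16·(0) = 0.
  So ∫_0^π (u')² dx = π/2 + 32*π + 0 = 65*π/2.
||u||_{H^1}^2 = (17*π/2) + (65*π/2) = 41*π.


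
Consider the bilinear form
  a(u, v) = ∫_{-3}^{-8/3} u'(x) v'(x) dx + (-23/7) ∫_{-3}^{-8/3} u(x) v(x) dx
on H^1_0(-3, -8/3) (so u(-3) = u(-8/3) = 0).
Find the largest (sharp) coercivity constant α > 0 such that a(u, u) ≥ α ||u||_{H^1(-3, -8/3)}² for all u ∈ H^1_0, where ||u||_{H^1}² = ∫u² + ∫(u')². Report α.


α = (-23 + 63*π^2)/(7*(1 + 9*π^2))

Coercivity of a(·,·) on H^1_0(-3, -8/3) means a(u, u) ≥ α ||u||_{H^1}² for every u ∈ H^1_0.
The interval has length L = 1/3, and Poincaré/coercivity depend only on L. Here a(u, u) = ∫(u')² + (-23/7)·∫u².
Here c = -23/7 < 0 with |c| < (π/L)² = 9*π^2, so coercivity still holds. The condition a(u,u) ≥ α||u||_{H^1}² reads (1−α)∫(u')² ≥ (α−c)∫u². Any admissible α is ≤ 1 (rapidly oscillating u have ∫u²/∫(u')² → 0), and α = 1 would force 0 ≥ (1−c)∫u², impossible since c < 1; so 1−α > 0. By the sharp Poincaré inequality on H^1_0 of an interval of length L, ∫(u')² ≥ (π/L)²∫u² with equality for the first sine mode sin(π(x−x₀)/L) (x₀ the left endpoint), so the inequality holds for all u iff (1−α)(π/L)² ≥ α − c, i.e. α ≤ ((π/L)² + c)/((π/L)² + 1) = (1 + c(L/π)²)/(1 + (L/π)²). (Direct route, valid since c ≤ 0: Poincaré gives c∫u² ≥ c(L/π)²∫(u')², so a(u,u) ≥ (1 + c(L/π)²)∫(u')², while ||u||_{H^1}² ≤ (1 + (L/π)²)∫(u')²; dividing yields the same α.) With (π/L)² = 9*π^2 and c = -23/7, the largest admissible constant is α = ((π/L)² + c)/((π/L)² + 1).
Simplifying, α = (-23 + 63*π^2)/(7*(1 + 9*π^2)).
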